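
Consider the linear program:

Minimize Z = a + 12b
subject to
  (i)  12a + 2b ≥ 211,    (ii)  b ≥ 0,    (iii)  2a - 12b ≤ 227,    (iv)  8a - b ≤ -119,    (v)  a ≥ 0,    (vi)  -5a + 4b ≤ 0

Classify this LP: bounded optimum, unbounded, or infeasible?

infeasible

The boundaries 12a + 2b = 211 and b = 0 meet at (211/12, 0), but that point violates 8a - b ≤ -119. Every candidate vertex is excluded by some other constraint, so the feasible region is empty.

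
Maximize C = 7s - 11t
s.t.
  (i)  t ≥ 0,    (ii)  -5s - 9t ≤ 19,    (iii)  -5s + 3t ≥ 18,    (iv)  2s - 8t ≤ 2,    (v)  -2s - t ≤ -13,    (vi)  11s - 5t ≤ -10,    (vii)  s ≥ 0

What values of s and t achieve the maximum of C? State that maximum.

s = 21/11, t = 101/11, maximum C = -964/11

Corner points and C = 7s - 11t:
  (21/11, 101/11) → C = -964/11
  (15/2, 37/2) → C = -151
  (0, 13) → C = -143
The feasible region is unbounded (it extends along (0, 1), (5, 11)), but C strictly decreases along every unbounded feasible direction, so there is no improving ray and the maximum is attained at a vertex.

At the optimal vertex, -5s + 3t = 18 and -2s - t = -13.
Solving simultaneously gives s = 21/11, t = 101/11.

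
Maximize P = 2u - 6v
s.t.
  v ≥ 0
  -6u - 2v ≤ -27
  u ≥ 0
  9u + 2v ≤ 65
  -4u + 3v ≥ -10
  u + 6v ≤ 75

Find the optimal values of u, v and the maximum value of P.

u = 101/26, v = 24/13, maximum P = -43/13

Vertices and P = 2u - 6v:
  (101/26, 24/13) → P = -43/13
  (6/17, 423/34) → P = -1257/17
  (43/7, 34/7) → P = -118/7
  (60/13, 305/26) → P = -795/13

The optimum lies where -6u - 2v = -27 and -4u + 3v = -10.
Solving simultaneously gives u = 101/26, v = 24/13.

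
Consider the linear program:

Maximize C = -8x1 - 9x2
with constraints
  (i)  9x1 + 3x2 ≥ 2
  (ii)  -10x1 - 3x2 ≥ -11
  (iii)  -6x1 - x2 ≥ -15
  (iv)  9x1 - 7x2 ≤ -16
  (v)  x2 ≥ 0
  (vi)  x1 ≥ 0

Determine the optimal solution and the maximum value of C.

x1 = 0, x2 = 16/7, maximum C = -144/7

Vertices and C = -8x1 - 9x2:
  (29/97, 259/97) → C = -2563/97
  (0, 11/3) → C = -33
  (0, 16/7) → C = -144/7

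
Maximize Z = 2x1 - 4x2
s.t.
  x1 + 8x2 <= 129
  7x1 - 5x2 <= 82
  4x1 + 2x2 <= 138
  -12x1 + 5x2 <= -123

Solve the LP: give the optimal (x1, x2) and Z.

Extreme points and Z = 2x1 - 4x2:
  (1301/61, 821/61) → Z = -682/61
  (1629/101, 1425/101) → Z = -2442/101
  (41/5, -123/25) → Z = 902/25

x1 = 41/5, x2 = -123/25, maximum Z = 902/25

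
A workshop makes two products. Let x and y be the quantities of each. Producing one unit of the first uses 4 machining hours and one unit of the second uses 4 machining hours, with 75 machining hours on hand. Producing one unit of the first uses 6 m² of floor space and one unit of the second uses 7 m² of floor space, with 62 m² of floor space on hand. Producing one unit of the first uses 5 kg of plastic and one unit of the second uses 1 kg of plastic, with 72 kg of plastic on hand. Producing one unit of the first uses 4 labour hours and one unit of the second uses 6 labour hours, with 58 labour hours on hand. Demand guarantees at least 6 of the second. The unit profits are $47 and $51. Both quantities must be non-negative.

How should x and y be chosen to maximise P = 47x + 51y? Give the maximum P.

x = 10/3, y = 6, maximum P = 1388/3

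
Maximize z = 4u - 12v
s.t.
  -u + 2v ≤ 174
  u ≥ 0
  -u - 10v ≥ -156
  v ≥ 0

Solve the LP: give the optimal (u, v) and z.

Vertices and z = 4u - 12v:
  (0, 78/5) → z = -936/5
  (0, 0) → z = 0
  (156, 0) → z = 624

The binding constraints are -u - 10v = -156 and v = 0.
Solving simultaneously gives u = 156, v = 0.

u = 156, v = 0, maximum z = 624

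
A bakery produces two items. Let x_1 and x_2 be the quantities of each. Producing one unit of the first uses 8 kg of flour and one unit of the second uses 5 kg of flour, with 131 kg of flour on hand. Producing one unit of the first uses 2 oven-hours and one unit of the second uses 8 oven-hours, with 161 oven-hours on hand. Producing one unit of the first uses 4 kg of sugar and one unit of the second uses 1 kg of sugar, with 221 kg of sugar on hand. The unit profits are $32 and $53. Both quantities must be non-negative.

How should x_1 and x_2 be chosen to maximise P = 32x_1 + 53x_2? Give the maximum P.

The binding constraints are 8x_1 + 5x_2 = 131 and 2x_1 + 8x_2 = 161.
Solving simultaneously gives x_1 = 9/2, x_2 = 19.

x_1 = 9/2, x_2 = 19, maximum P = 1151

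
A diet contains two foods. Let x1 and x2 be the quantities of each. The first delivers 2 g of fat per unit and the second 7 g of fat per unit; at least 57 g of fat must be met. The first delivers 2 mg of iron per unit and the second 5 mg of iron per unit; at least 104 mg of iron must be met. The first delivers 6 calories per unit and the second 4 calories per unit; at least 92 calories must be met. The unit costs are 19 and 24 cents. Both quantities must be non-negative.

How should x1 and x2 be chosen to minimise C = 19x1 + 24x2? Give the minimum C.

x1 = 2, x2 = 20, minimum C = 518

Extreme points and C = 19x1 + 24x2:
  (0, 23) → C = 552
  (52, 0) → C = 988
  (2, 20) → C = 518
The feasible region is unbounded (it extends along (0, 1), (1, 0)), but C strictly increases along every unbounded feasible direction, so there is no improving ray and the minimum is attained at a vertex.

The optimum lies where 2x1 + 5x2 = 104 and 6x1 + 4x2 = 92.
Solving simultaneously gives x1 = 2, x2 = 20.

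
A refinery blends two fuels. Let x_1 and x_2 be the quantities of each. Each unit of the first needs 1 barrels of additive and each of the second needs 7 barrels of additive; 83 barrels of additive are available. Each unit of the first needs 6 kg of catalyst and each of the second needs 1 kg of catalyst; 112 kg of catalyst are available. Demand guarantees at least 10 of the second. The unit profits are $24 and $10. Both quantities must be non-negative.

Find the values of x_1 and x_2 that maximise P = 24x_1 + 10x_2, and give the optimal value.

Vertices and P = 24x_1 + 10x_2:
  (0, 83/7) → P = 830/7
  (0, 10) → P = 100
  (13, 10) → P = 412

x_1 = 13, x_2 = 10, maximum P = 412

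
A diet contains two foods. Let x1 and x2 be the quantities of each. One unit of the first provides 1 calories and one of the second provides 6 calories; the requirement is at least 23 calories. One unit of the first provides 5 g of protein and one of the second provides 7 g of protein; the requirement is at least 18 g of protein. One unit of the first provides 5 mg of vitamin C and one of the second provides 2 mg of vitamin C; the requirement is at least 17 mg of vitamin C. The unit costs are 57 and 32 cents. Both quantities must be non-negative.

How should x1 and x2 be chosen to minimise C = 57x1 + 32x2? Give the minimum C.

x1 = 2, x2 = 7/2, minimum C = 226

Feasible corners and C = 57x1 + 32x2:
  (0, 17/2) → C = 272
  (23, 0) → C = 1311
  (2, 7/2) → C = 226
The feasible region is unbounded (it extends along (0, 1), (1, 0)), but C strictly increases along every unbounded feasible direction, so there is no improving ray and the minimum is attained at a vertex.

At the optimal vertex, x1 + 6x2 = 23 and 5x1 + 2x2 = 17.
Solving simultaneously gives x1 = 2, x2 = 7/2.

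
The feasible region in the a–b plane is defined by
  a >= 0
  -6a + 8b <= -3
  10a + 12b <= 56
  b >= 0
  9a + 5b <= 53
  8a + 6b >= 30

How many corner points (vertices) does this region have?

4

Intersecting each pair of boundary lines and keeping only the points that satisfy every inequality leaves:
  (121/38, 153/76)
  (129/50, 39/25)
  (28/5, 0)
  (15/4, 0)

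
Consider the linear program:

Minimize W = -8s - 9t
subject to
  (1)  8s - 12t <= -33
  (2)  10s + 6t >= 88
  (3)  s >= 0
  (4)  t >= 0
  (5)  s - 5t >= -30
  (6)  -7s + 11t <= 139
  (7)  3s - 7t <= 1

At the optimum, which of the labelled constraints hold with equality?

Feasible corners and W = -8s - 9t:
  (143/28, 517/84) → W = -385/4
  (195/28, 207/28) → W = -489/4
  (65/14, 97/14) → W = -199/2

The minimum is at (195/28, 207/28). Substituting into each constraint, equality holds for (1) and (5); the remaining constraints have slack.

(1) and (5)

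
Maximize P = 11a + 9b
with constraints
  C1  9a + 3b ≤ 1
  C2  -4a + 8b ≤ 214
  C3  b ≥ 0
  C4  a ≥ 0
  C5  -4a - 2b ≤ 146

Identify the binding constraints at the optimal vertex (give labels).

Feasible corners and P = 11a + 9b:
  (1/9, 0) → P = 11/9
  (0, 1/3) → P = 3
  (0, 0) → P = 0

The maximum is at (0, 1/3). Substituting into each constraint, equality holds for C1 and C4; the remaining constraints have slack.

C1 and C4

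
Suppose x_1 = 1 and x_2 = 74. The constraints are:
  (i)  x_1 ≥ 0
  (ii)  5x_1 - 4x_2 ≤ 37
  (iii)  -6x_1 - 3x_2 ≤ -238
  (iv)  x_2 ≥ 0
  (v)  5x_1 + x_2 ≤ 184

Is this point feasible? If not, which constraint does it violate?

Constraint (iii): -6x_1 - 3x_2 = -228, which is not ≤ -238. All other constraints are satisfied.

not feasible — violates (iii)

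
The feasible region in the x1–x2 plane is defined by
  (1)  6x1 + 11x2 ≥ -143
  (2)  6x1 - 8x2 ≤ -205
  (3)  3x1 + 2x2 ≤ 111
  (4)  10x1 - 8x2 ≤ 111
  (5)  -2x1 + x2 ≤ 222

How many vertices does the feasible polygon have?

4

Intersecting each pair of boundary lines and keeping only the points that satisfy every inequality leaves:
  (-1133/38, 62/19)
  (-2585/28, 523/14)
  (239/18, 427/12)
  (-333/7, 888/7)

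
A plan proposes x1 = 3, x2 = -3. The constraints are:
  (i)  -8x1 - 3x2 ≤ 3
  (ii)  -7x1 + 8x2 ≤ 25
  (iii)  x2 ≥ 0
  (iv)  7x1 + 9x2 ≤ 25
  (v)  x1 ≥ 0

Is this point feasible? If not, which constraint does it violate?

not feasible — violates (iii)

Constraint (iii): x2 = -3, which is not ≥ 0. All other constraints are satisfied.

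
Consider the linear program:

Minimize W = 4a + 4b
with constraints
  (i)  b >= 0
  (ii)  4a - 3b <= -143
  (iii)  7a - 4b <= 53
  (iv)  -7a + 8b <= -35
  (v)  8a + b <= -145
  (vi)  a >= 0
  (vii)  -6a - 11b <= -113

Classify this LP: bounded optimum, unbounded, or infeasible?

infeasible

The boundaries a = 0 and -6a - 11b = -113 meet at (0, 113/11), but that point violates 4a - 3b ≤ -143. Every candidate vertex is excluded by some other constraint, so the feasible region is empty.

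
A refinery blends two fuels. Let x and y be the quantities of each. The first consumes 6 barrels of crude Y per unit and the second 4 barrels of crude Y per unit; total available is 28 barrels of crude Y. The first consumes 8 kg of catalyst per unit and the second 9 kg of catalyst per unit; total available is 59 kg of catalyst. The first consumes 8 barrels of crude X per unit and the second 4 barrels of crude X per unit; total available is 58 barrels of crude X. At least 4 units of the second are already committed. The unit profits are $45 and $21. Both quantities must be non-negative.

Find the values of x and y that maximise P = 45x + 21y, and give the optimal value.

Extreme points and P = 45x + 21y:
  (0, 59/9) → P = 413/3
  (0, 4) → P = 84
  (8/11, 65/11) → P = 1725/11
  (2, 4) → P = 174

The optimum lies where 6x + 4y = 28 and y = 4.
Solving simultaneously gives x = 2, y = 4.

x = 2, y = 4, maximum P = 174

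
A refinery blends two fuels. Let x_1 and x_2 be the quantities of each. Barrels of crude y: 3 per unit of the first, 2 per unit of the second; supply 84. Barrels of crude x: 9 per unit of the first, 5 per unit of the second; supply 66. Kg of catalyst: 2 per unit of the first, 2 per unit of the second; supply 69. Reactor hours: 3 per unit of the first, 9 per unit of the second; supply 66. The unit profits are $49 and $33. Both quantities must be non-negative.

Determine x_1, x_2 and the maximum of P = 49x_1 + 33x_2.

At the optimal vertex, 9x_1 + 5x_2 = 66 and 3x_1 + 9x_2 = 66.
Solving simultaneously gives x_1 = 4, x_2 = 6.

x_1 = 4, x_2 = 6, maximum P = 394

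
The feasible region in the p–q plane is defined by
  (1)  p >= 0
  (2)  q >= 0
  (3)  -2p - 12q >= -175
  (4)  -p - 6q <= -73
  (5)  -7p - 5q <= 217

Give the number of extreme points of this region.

Pairwise boundary intersections that survive every other constraint:
  (0, 175/12)
  (0, 73/6)
  (175/2, 0)
  (73, 0)

4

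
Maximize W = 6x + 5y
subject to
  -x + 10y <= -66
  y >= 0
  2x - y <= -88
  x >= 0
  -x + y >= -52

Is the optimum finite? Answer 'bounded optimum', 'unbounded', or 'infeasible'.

The boundaries 2x - y = -88 and x = 0 meet at (0, 88), but that point violates -x + 10y ≤ -66. Every candidate vertex is excluded by some other constraint, so the feasible region is empty.

infeasible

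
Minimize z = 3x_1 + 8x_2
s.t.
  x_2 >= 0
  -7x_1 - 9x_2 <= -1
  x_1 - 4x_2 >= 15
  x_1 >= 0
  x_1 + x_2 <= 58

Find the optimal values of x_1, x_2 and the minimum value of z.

x_1 = 15, x_2 = 0, minimum z = 45

Feasible corners and z = 3x_1 + 8x_2:
  (15, 0) → z = 45
  (58, 0) → z = 174
  (247/5, 43/5) → z = 217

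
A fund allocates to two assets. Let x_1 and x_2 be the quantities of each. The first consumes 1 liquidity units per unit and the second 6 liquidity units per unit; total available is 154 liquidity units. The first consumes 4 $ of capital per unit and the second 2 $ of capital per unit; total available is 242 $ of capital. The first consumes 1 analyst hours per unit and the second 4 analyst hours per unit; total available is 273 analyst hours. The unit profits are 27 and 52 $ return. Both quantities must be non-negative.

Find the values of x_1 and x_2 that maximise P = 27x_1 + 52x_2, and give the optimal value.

x_1 = 52, x_2 = 17, maximum P = 2288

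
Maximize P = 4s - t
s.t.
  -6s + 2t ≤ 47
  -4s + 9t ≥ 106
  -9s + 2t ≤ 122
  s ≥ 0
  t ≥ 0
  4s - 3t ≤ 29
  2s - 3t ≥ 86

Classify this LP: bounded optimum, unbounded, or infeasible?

infeasible

The boundaries -6s + 2t = 47 and s = 0 meet at (0, 47/2), but that point violates 2s - 3t ≥ 86. Every candidate vertex is excluded by some other constraint, so the feasible region is empty.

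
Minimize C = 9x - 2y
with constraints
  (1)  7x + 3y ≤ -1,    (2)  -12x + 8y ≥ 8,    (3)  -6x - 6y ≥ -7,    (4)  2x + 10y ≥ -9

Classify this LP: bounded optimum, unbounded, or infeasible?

From the feasible point (-8/23, 11/23), moving in the direction (-10, 2) keeps every constraint satisfied while C decreases without bound.

unbounded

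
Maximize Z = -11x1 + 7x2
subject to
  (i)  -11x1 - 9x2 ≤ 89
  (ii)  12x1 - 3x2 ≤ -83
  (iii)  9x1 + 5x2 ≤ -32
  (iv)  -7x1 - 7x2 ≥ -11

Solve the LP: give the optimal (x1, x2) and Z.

x1 = -361/7, x2 = 372/7, maximum Z = 6575/7

Corner points and Z = -11x1 + 7x2:
  (-338/47, -155/141) → Z = 10069/141
  (-361/7, 372/7) → Z = 6575/7
  (-511/87, 121/29) → Z = 8162/87
  (-279/28, 323/28) → Z = 2665/14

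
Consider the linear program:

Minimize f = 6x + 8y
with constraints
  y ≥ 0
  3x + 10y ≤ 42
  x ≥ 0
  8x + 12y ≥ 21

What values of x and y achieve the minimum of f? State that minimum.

x = 0, y = 7/4, minimum f = 14

Extreme points and f = 6x + 8y:
  (14, 0) → f = 84
  (21/8, 0) → f = 63/4
  (0, 21/5) → f = 168/5
  (0, 7/4) → f = 14

The binding constraints are x = 0 and 8x + 12y = 21.
Solving simultaneously gives x = 0, y = 7/4.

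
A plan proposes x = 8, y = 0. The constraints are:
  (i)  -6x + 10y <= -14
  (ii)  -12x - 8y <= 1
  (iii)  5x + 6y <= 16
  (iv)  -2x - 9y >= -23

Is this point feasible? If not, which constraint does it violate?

not feasible — violates (iii)

Constraint (iii): 5x + 6y = 40, which is not ≤ 16. All other constraints are satisfied.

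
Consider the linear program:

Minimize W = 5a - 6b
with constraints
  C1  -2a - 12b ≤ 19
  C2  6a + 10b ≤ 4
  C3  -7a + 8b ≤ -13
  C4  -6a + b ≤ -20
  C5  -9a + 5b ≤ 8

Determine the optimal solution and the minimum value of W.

a = 34/11, b = -16/11, minimum W = 266/11

Extreme points and W = 5a - 6b:
  (119/26, -61/26) → W = 961/26
  (221/74, -77/37) → W = 2029/74
  (34/11, -16/11) → W = 266/11

At the optimal vertex, 6a + 10b = 4 and -6a + b = -20.
Solving simultaneously gives a = 34/11, b = -16/11.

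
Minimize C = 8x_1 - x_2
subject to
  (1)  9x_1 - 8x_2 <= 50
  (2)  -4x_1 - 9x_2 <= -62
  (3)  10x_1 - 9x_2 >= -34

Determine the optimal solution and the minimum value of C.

Vertices and C = 8x_1 - x_2:
  (946/113, 358/113) → C = 7210/113
  (722, 806) → C = 4970
  (2, 6) → C = 10

At the optimal vertex, -4x_1 - 9x_2 = -62 and 10x_1 - 9x_2 = -34.
Solving simultaneously gives x_1 = 2, x_2 = 6.

x_1 = 2, x_2 = 6, minimum C = 10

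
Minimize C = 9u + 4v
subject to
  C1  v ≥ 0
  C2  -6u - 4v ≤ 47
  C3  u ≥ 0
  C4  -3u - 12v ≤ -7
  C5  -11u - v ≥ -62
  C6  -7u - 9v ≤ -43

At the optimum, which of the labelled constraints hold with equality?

C3 and C6

Extreme points and C = 9u + 4v:
  (0, 62) → C = 248
  (0, 43/9) → C = 172/9
  (515/92, 39/92) → C = 4791/92

The minimum is at (0, 43/9). Substituting into each constraint, equality holds for C3 and C6; the remaining constraints have slack.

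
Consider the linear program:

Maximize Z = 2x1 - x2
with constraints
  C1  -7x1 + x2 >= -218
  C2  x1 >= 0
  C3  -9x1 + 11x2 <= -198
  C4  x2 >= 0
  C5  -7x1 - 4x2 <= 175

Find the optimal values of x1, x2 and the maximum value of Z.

Vertices and Z = 2x1 - x2:
  (550/17, 144/17) → Z = 956/17
  (218/7, 0) → Z = 436/7
  (22, 0) → Z = 44

x1 = 218/7, x2 = 0, maximum Z = 436/7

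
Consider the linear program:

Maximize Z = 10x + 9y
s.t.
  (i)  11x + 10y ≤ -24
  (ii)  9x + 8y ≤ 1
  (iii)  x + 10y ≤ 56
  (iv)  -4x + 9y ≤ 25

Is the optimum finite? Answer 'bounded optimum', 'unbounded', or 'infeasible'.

bounded optimum

Vertices and Z = 10x + 9y:
  (101, -227/2) → Z = -23/2
  (-466/139, 179/139) → Z = -3049/139
The feasible region has finitely many vertices and no improving ray; the maximum is -23/2 at (101, -227/2).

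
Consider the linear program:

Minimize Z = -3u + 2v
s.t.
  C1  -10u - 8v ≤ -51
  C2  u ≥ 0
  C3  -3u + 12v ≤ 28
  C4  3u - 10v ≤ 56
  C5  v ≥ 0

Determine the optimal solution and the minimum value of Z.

u = 476/3, v = 42, minimum Z = -392

Extreme points and Z = -3u + 2v:
  (97/36, 433/144) → Z = -149/72
  (51/10, 0) → Z = -153/10
  (476/3, 42) → Z = -392
  (56/3, 0) → Z = -56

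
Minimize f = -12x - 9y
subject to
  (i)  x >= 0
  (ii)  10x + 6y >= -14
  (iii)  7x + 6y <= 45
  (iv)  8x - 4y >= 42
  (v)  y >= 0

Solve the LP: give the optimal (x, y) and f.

At the optimal vertex, 7x + 6y = 45 and y = 0.
Solving simultaneously gives x = 45/7, y = 0.

x = 45/7, y = 0, minimum f = -540/7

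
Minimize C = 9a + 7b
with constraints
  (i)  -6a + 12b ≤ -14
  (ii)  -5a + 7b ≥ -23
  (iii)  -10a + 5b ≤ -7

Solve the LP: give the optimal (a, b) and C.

Feasible corners and C = 9a + 7b:
  (89/9, 34/9) → C = 1039/9
  (7/45, -49/45) → C = -56/9
  (-22/15, -13/3) → C = -653/15

a = -22/15, b = -13/3, minimum C = -653/15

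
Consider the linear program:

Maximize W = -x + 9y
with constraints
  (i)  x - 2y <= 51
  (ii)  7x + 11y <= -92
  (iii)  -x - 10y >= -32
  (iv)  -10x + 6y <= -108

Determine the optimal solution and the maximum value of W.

Feasible corners and W = -x + 9y:
  (377/25, -449/25) → W = -4418/25
  (-45/7, -201/7) → W = -252
  (159/38, -419/38) → W = -1965/19

x = 159/38, y = -419/38, maximum W = -1965/19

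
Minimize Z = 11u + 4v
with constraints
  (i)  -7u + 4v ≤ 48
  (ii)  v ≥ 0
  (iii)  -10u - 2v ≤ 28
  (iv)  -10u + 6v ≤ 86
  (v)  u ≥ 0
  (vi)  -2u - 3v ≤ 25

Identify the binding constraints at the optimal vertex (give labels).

(ii) and (v)

Vertices and Z = 11u + 4v:
  (28, 61) → Z = 552
  (0, 12) → Z = 48
  (0, 0) → Z = 0
The feasible region is unbounded (it extends along (3, 5), (1, 0)), but Z strictly increases along every unbounded feasible direction, so there is no improving ray and the minimum is attained at a vertex.

The minimum is at (0, 0). Substituting into each constraint, equality holds for (ii) and (v); the remaining constraints have slack.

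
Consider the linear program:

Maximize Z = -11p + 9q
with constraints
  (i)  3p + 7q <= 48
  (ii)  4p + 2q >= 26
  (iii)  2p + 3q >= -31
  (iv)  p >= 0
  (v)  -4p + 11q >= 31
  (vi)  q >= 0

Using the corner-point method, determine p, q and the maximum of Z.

Feasible corners and Z = -11p + 9q:
  (43/11, 57/11) → Z = 40/11
  (311/61, 285/61) → Z = -856/61
  (56/13, 57/13) → Z = -103/13

At the optimal vertex, 3p + 7q = 48 and 4p + 2q = 26.
Solving simultaneously gives p = 43/11, q = 57/11.

p = 43/11, q = 57/11, maximum Z = 40/11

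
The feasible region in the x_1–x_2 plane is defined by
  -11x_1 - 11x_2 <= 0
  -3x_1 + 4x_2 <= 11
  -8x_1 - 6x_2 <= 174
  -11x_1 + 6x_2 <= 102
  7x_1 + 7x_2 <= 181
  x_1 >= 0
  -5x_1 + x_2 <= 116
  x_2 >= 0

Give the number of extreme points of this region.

4

The feasible vertices (each the meet of two boundaries and inside every other half-plane) are:
  (0, 0)
  (647/49, 620/49)
  (0, 11/4)
  (181/7, 0)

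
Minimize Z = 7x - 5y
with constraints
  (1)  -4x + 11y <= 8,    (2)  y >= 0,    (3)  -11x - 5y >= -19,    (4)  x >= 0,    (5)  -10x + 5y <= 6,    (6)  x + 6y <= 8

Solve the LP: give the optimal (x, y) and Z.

x = 0, y = 8/11, minimum Z = -40/11

Corner points and Z = 7x - 5y:
  (0, 8/11) → Z = -40/11
  (8/7, 8/7) → Z = 16/7
  (19/11, 0) → Z = 133/11
  (0, 0) → Z = 0
  (74/61, 69/61) → Z = 173/61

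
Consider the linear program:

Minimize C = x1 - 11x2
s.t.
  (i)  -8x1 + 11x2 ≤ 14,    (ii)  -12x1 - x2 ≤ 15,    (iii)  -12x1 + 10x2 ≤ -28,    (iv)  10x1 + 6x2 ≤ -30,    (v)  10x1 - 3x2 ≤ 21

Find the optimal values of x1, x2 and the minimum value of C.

Vertices and C = x1 - 11x2:
  (-61/66, -43/11) → C = 2777/66
  (-12/23, -201/23) → C = 2199/23
  (-33/43, -160/43) → C = 1727/43
  (2/5, -17/3) → C = 941/15

The binding constraints are -12x1 + 10x2 = -28 and 10x1 + 6x2 = -30.
Solving simultaneously gives x1 = -33/43, x2 = -160/43.

x1 = -33/43, x2 = -160/43, minimum C = 1727/43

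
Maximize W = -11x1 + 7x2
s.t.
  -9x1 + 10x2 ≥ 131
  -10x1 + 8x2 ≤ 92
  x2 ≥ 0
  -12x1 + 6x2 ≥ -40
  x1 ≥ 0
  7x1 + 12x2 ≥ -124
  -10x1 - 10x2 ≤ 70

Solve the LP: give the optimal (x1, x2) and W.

x1 = 32/7, x2 = 241/14, maximum W = 983/14

Extreme points and W = -11x1 + 7x2:
  (32/7, 241/14) → W = 983/14
  (593/33, 322/11) → W = 239/33
  (218/9, 376/9) → W = 26

The binding constraints are -9x1 + 10x2 = 131 and -10x1 + 8x2 = 92.
Solving simultaneously gives x1 = 32/7, x2 = 241/14.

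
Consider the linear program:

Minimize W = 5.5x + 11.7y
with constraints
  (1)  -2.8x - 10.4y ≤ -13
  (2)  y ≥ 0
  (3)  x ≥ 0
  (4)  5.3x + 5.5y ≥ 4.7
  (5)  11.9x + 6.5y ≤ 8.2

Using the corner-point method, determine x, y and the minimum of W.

x = 0, y = 1.25, minimum W = 14.625

Corner points and W = 5.5x + 11.7y:
  (0, 5/4) → W = 117/8
  (3/406, 941/754) → W = 14862/1015
  (0, 82/65) → W = 369/25

The binding constraints are -2.8x - 10.4y = -13 and x = 0.
Solving simultaneously gives x = 0, y = 5/4.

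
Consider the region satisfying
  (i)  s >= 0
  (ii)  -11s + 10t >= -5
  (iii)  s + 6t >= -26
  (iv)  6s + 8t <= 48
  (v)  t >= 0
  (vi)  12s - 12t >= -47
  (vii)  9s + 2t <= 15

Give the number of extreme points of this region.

Intersecting each pair of boundary lines and keeping only the points that satisfy every inequality leaves:
  (0, 0)
  (0, 47/12)
  (5/11, 0)
  (10/7, 15/14)
  (43/66, 201/44)

5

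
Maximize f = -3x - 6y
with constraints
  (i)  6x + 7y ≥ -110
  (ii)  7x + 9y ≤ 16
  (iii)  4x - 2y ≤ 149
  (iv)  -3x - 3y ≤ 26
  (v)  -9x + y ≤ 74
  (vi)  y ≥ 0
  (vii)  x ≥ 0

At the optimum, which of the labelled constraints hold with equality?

Extreme points and f = -3x - 6y:
  (16/7, 0) → f = -48/7
  (0, 16/9) → f = -32/3
  (0, 0) → f = 0

The maximum is at (0, 0). Substituting into each constraint, equality holds for (vi) and (vii); the remaining constraints have slack.

(vi) and (vii)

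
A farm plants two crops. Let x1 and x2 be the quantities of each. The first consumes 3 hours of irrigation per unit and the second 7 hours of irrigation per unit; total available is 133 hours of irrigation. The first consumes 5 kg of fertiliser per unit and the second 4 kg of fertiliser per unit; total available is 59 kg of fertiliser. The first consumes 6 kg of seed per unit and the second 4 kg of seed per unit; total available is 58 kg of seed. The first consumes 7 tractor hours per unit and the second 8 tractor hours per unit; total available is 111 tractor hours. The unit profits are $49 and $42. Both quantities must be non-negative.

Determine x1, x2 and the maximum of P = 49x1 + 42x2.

x1 = 1, x2 = 13, maximum P = 595

Extreme points and P = 49x1 + 42x2:
  (0, 0) → P = 0
  (0, 111/8) → P = 2331/4
  (29/3, 0) → P = 1421/3
  (1, 13) → P = 595

The optimum lies where 6x1 + 4x2 = 58 and 7x1 + 8x2 = 111.
Solving simultaneously gives x1 = 1, x2 = 13.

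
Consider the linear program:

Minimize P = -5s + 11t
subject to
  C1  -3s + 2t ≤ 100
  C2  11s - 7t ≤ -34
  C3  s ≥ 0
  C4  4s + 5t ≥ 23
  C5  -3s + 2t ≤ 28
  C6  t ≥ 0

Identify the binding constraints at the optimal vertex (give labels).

Corner points and P = -5s + 11t:
  (0, 34/7) → P = 374/7
  (128, 206) → P = 1626
  (0, 14) → P = 154

The minimum is at (0, 34/7). Substituting into each constraint, equality holds for C2 and C3; the remaining constraints have slack.

C2 and C3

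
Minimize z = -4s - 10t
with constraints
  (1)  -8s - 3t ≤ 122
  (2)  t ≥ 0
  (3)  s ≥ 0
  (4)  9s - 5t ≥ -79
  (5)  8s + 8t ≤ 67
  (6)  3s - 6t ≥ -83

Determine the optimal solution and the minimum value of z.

s = 0, t = 67/8, minimum z = -335/4

Vertices and z = -4s - 10t:
  (0, 0) → z = 0
  (67/8, 0) → z = -67/2
  (0, 67/8) → z = -335/4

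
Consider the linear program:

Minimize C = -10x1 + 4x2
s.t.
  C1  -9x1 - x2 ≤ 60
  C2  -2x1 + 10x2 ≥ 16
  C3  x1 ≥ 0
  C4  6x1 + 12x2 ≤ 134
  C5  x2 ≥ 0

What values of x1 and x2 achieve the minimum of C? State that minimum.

Extreme points and C = -10x1 + 4x2:
  (0, 8/5) → C = 32/5
  (41/3, 13/3) → C = -358/3
  (0, 67/6) → C = 134/3

At the optimal vertex, -2x1 + 10x2 = 16 and 6x1 + 12x2 = 134.
Solving simultaneously gives x1 = 41/3, x2 = 13/3.

x1 = 41/3, x2 = 13/3, minimum C = -358/3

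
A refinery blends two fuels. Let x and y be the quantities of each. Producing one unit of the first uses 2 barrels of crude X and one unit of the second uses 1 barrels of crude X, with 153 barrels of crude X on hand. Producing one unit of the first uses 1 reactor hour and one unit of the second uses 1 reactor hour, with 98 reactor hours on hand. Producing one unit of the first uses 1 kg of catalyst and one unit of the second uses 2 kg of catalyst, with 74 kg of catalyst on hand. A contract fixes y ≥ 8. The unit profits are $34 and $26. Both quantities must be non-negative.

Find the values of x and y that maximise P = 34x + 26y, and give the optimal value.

x = 58, y = 8, maximum P = 2180

Extreme points and P = 34x + 26y:
  (0, 37) → P = 962
  (0, 8) → P = 208
  (58, 8) → P = 2180

At the optimal vertex, x + 2y = 74 and y = 8.
Solving simultaneously gives x = 58, y = 8.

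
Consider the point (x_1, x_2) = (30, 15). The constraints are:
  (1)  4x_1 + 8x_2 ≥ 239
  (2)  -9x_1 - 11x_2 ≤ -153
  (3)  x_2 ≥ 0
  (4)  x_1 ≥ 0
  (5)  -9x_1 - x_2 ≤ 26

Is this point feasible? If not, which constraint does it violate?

(1): 240 ≥ 239 ✓
(2): -435 ≤ -153 ✓
(3): 15 ≥ 0 ✓
(4): 30 ≥ 0 ✓
(5): -285 ≤ 26 ✓

feasible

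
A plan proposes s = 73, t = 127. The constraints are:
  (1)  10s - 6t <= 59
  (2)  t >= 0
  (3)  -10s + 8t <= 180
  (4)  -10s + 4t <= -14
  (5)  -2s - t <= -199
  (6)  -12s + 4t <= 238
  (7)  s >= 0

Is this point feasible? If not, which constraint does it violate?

Constraint (3): -10s + 8t = 286, which is not ≤ 180. All other constraints are satisfied.

not feasible — violates (3)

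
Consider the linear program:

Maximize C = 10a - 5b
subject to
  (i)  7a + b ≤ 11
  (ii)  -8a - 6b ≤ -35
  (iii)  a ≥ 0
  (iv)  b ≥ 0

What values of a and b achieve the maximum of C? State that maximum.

At the optimal vertex, 7a + b = 11 and -8a - 6b = -35.
Solving simultaneously gives a = 31/34, b = 157/34.

a = 31/34, b = 157/34, maximum C = -475/34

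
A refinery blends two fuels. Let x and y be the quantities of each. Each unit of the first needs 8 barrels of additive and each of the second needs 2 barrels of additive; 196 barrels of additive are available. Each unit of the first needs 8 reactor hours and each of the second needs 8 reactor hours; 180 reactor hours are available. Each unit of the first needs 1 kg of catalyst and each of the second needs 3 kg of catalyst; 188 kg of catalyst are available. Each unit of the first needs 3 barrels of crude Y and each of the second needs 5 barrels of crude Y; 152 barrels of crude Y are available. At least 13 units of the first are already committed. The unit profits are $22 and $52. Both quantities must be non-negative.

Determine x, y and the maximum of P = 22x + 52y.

Feasible corners and P = 22x + 52y:
  (45/2, 0) → P = 495
  (13, 0) → P = 286
  (13, 19/2) → P = 780

The optimum lies where 8x + 8y = 180 and x = 13.
Solving simultaneously gives x = 13, y = 19/2.

x = 13, y = 19/2, maximum P = 780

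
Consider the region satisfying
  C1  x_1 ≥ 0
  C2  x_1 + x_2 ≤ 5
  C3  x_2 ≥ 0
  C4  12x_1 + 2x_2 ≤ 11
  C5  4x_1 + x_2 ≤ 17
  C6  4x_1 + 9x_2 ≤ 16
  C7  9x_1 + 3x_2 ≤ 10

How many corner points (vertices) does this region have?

Intersecting each pair of boundary lines and keeping only the points that satisfy every inequality leaves:
  (0, 0)
  (0, 16/9)
  (11/12, 0)
  (13/18, 7/6)
  (14/23, 104/69)

5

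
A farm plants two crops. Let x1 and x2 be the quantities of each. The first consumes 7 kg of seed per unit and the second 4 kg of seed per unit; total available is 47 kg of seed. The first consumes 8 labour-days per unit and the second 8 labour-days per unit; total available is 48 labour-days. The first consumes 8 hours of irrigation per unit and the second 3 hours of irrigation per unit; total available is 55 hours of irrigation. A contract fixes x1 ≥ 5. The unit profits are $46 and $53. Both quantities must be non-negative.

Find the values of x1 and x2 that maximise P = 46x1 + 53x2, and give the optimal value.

x1 = 5, x2 = 1, maximum P = 283

Extreme points and P = 46x1 + 53x2:
  (6, 0) → P = 276
  (5, 0) → P = 230
  (5, 1) → P = 283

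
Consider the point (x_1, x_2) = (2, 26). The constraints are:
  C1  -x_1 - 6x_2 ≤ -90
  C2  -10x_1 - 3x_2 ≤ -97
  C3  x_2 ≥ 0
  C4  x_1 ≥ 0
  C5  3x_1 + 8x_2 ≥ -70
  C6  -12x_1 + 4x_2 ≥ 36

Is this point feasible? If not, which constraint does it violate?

feasible

C1: -158 ≤ -90 ✓
C2: -98 ≤ -97 ✓
C3: 26 ≥ 0 ✓
C4: 2 ≥ 0 ✓
C5: 214 ≥ -70 ✓
C6: 80 ≥ 36 ✓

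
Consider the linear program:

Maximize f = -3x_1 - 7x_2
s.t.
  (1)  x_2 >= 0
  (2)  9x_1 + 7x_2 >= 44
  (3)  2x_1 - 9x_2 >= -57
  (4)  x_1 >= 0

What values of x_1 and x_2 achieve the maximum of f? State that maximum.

Feasible corners and f = -3x_1 - 7x_2:
  (44/9, 0) → f = -44/3
  (0, 44/7) → f = -44
  (0, 19/3) → f = -133/3
The feasible region is unbounded (it extends along (9, 2), (1, 0)), but f strictly decreases along every unbounded feasible direction, so there is no improving ray and the maximum is attained at a vertex.

At the optimal vertex, x_2 = 0 and 9x_1 + 7x_2 = 44.
Solving simultaneously gives x_1 = 44/9, x_2 = 0.

x_1 = 44/9, x_2 = 0, maximum f = -44/3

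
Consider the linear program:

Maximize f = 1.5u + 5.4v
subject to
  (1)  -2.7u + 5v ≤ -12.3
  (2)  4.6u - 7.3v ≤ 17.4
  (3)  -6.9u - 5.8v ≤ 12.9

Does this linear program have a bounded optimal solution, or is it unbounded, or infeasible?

The boundaries -2.7u + 5v = -12.3 and 4.6u - 7.3v = 17.4 meet at (-279/329, -960/329), but that point violates -6.9u - 5.8v ≤ 12.9. Every candidate vertex is excluded by some other constraint, so the feasible region is empty.

infeasible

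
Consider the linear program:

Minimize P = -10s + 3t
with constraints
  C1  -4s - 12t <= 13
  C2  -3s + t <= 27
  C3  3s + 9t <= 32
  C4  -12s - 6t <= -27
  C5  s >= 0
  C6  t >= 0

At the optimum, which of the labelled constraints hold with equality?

Vertices and P = -10s + 3t:
  (17/30, 101/30) → P = 133/30
  (32/3, 0) → P = -320/3
  (9/4, 0) → P = -45/2

The minimum is at (32/3, 0). Substituting into each constraint, equality holds for C3 and C6; the remaining constraints have slack.

C3 and C6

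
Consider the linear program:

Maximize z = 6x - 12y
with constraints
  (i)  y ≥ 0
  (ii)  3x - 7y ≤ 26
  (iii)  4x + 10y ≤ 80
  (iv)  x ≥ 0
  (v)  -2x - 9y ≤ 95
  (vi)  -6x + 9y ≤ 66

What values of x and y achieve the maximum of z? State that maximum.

Corner points and z = 6x - 12y:
  (26/3, 0) → z = 52
  (0, 0) → z = 0
  (410/29, 68/29) → z = 1644/29
  (5/8, 31/4) → z = -357/4
  (0, 22/3) → z = -88

At the optimal vertex, 3x - 7y = 26 and 4x + 10y = 80.
Solving simultaneously gives x = 410/29, y = 68/29.

x = 410/29, y = 68/29, maximum z = 1644/29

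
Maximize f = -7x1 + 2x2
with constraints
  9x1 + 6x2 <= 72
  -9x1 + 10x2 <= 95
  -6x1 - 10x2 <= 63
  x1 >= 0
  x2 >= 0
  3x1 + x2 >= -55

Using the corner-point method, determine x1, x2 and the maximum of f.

x1 = 0, x2 = 19/2, maximum f = 19

Extreme points and f = -7x1 + 2x2:
  (25/24, 167/16) → f = 163/12
  (8, 0) → f = -56
  (0, 19/2) → f = 19
  (0, 0) → f = 0

The optimum lies where -9x1 + 10x2 = 95 and x1 = 0.
Solving simultaneously gives x1 = 0, x2 = 19/2.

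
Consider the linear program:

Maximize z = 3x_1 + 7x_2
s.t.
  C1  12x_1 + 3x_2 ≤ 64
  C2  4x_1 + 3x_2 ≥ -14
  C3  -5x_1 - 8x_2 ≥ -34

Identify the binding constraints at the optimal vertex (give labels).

C2 and C3

Corner points and z = 3x_1 + 7x_2:
  (39/4, -53/3) → z = -1133/12
  (410/81, 88/81) → z = 1846/81
  (-214/17, 206/17) → z = 800/17

The maximum is at (-214/17, 206/17). Substituting into each constraint, equality holds for C2 and C3; the remaining constraints have slack.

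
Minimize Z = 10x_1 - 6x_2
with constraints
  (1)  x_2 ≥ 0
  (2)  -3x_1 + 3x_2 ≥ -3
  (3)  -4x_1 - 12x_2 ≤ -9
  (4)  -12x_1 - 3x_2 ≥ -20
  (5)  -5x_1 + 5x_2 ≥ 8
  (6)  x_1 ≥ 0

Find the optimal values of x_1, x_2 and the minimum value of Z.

Extreme points and Z = 10x_1 - 6x_2:
  (76/75, 196/75) → Z = -416/75
  (0, 20/3) → Z = -40
  (0, 8/5) → Z = -48/5

The binding constraints are -12x_1 - 3x_2 = -20 and x_1 = 0.
Solving simultaneously gives x_1 = 0, x_2 = 20/3.

x_1 = 0, x_2 = 20/3, minimum Z = -40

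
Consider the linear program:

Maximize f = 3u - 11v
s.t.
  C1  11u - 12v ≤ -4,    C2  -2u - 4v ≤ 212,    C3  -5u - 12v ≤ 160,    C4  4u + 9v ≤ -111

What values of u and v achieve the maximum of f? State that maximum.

Corner points and f = 3u - 11v:
  (-41/4, -145/16) → f = 1103/16
  (-456/49, -1205/147) → f = 9151/147
  (-476, 185) → f = -3463
  (-732, 313) → f = -5639

u = -41/4, v = -145/16, maximum f = 1103/16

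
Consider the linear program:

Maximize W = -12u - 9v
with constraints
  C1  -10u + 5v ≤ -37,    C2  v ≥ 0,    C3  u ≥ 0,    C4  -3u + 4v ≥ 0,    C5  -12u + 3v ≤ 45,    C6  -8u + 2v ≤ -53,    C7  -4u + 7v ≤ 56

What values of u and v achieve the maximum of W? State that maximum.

u = 106/13, v = 159/26, maximum W = -3975/26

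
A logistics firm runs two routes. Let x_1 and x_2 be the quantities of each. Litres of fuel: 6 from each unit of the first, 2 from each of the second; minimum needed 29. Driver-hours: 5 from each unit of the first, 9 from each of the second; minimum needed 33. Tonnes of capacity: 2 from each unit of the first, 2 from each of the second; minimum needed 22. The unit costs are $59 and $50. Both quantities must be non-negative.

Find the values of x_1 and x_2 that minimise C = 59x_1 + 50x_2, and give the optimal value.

x_1 = 7/4, x_2 = 37/4, minimum C = 2263/4

Vertices and C = 59x_1 + 50x_2:
  (0, 29/2) → C = 725
  (11, 0) → C = 649
  (7/4, 37/4) → C = 2263/4
The feasible region is unbounded (it extends along (0, 1), (1, 0)), but C strictly increases along every unbounded feasible direction, so there is no improving ray and the minimum is attained at a vertex.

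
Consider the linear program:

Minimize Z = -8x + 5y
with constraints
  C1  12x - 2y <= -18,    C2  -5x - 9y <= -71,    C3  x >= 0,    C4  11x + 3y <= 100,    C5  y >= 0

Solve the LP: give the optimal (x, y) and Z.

x = 0, y = 9, minimum Z = 45

Corner points and Z = -8x + 5y:
  (0, 9) → Z = 45
  (73/29, 699/29) → Z = 2911/29
  (0, 100/3) → Z = 500/3

At the optimal vertex, 12x - 2y = -18 and x = 0.
Solving simultaneously gives x = 0, y = 9.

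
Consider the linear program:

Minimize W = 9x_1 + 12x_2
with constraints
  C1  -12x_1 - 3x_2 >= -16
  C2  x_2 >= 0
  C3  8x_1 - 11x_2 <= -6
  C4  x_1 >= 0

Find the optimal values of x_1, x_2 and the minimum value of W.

x_1 = 0, x_2 = 6/11, minimum W = 72/11

Extreme points and W = 9x_1 + 12x_2:
  (79/78, 50/39) → W = 49/2
  (0, 16/3) → W = 64
  (0, 6/11) → W = 72/11

The binding constraints are 8x_1 - 11x_2 = -6 and x_1 = 0.
Solving simultaneously gives x_1 = 0, x_2 = 6/11.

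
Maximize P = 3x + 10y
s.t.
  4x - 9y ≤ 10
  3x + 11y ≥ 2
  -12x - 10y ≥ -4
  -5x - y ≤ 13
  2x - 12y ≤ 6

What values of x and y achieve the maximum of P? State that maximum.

Feasible corners and P = 3x + 10y:
  (4/17, 2/17) → P = 32/17
  (-145/52, 49/52) → P = 55/52
  (-67/19, 88/19) → P = 679/19

The optimum lies where -12x - 10y = -4 and -5x - y = 13.
Solving simultaneously gives x = -67/19, y = 88/19.

x = -67/19, y = 88/19, maximum P = 679/19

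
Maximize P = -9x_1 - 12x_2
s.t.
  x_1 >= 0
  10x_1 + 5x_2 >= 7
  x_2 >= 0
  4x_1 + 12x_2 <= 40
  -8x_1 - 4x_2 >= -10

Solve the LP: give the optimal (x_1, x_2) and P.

Vertices and P = -9x_1 - 12x_2:
  (0, 7/5) → P = -84/5
  (0, 5/2) → P = -30
  (7/10, 0) → P = -63/10
  (5/4, 0) → P = -45/4

At the optimal vertex, 10x_1 + 5x_2 = 7 and x_2 = 0.
Solving simultaneously gives x_1 = 7/10, x_2 = 0.

x_1 = 7/10, x_2 = 0, maximum P = -63/10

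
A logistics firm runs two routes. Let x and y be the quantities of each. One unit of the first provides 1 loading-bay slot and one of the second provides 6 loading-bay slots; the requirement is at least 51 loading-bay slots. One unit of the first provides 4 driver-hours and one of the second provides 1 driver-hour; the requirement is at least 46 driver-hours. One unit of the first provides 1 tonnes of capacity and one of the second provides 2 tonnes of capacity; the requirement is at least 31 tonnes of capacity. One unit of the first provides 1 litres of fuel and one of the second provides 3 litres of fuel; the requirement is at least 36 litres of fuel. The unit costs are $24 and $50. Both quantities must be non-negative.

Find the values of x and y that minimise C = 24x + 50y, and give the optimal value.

x = 21, y = 5, minimum C = 754

Extreme points and C = 24x + 50y:
  (0, 46) → C = 2300
  (51, 0) → C = 1224
  (21, 5) → C = 754
  (61/7, 78/7) → C = 5364/7
The feasible region is unbounded (it extends along (0, 1), (1, 0)), but C strictly increases along every unbounded feasible direction, so there is no improving ray and the minimum is attained at a vertex.

At the optimal vertex, x + 6y = 51 and x + 2y = 31.
Solving simultaneously gives x = 21, y = 5.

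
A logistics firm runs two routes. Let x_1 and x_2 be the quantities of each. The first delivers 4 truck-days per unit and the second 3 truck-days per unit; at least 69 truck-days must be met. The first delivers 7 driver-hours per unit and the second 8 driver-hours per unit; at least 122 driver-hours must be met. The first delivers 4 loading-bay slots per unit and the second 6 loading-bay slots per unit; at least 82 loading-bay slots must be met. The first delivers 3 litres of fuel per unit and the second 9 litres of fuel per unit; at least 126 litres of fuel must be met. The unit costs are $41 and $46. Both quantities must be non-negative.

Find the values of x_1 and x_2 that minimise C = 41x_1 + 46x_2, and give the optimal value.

Corner points and C = 41x_1 + 46x_2:
  (0, 23) → C = 1058
  (42, 0) → C = 1722
  (9, 11) → C = 875
The feasible region is unbounded (it extends along (0, 1), (1, 0)), but C strictly increases along every unbounded feasible direction, so there is no improving ray and the minimum is attained at a vertex.

The optimum lies where 4x_1 + 3x_2 = 69 and 3x_1 + 9x_2 = 126.
Solving simultaneously gives x_1 = 9, x_2 = 11.

x_1 = 9, x_2 = 11, minimum C = 875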